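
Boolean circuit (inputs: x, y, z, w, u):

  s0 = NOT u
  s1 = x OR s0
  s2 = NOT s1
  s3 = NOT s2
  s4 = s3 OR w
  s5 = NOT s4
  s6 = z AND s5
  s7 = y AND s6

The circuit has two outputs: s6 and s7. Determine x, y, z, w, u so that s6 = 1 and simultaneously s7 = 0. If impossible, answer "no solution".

x=0, y=0, z=1, w=0, u=1

Check with x=0, y=0, z=1, w=0, u=1:
s0 = NOT u = NOT 1 = 0
s1 = x OR s0 = 0 OR 0 = 0
s2 = NOT s1 = NOT 0 = 1
s3 = NOT s2 = NOT 1 = 0
s4 = s3 OR w = 0 OR 0 = 0
s5 = NOT s4 = NOT 0 = 1
s6 = z AND s5 = 1 AND 1 = 1
s7 = y AND s6 = 0 AND 1 = 0
So s6 = 1 and s7 = 0.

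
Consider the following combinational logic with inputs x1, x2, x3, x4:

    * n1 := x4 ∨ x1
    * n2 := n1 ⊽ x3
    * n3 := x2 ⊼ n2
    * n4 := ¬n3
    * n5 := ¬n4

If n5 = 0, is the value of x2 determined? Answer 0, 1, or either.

1

n5 = ¬n4 must be 0, so n4 = 1.
Every assignment with n5 = 0 has x2 = 1; there are 1 such assignment(s).
  x1=0, x2=1, x3=0, x4=0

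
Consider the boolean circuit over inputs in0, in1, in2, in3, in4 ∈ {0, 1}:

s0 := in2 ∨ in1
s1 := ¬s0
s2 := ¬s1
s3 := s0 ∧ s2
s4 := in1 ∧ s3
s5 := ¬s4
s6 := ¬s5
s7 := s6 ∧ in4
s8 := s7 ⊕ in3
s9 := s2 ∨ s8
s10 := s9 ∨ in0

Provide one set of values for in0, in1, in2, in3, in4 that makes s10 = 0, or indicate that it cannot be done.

in0=0 in1=0 in2=0 in3=0 in4=0

Check with in0=0 in1=0 in2=0 in3=0 in4=0:
s0 = in2 ∨ in1 = 0 ∨ 0 = 0
s1 = ¬s0 = ¬0 = 1
s2 = ¬s1 = ¬1 = 0
s3 = s0 ∧ s2 = 0 ∧ 0 = 0
s4 = in1 ∧ s3 = 0 ∧ 0 = 0
s5 = ¬s4 = ¬0 = 1
s6 = ¬s5 = ¬1 = 0
s7 = s6 ∧ in4 = 0 ∧ 0 = 0
s8 = s7 ⊕ in3 = 0 ⊕ 0 = 0
s9 = s2 ∨ s8 = 0 ∨ 0 = 0
s10 = s9 ∨ in0 = 0 ∨ 0 = 0
So s10 = 0 as required.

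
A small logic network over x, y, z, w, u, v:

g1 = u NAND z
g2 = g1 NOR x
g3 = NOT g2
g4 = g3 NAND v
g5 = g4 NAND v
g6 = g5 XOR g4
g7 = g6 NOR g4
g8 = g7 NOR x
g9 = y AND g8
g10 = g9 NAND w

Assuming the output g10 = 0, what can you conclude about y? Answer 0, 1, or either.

g10 = g9 NAND w must be 0, so both g9 = 1 and w = 1.
g9 = y AND g8 must be 1, so both y = 1 and g8 = 1.
Every assignment with g10 = 0 has y = 1; there are 8 such assignment(s).

1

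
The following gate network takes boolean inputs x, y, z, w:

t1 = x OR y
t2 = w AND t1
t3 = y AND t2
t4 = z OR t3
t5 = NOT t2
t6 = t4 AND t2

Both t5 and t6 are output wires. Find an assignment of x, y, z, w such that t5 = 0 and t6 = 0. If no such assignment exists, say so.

Check with x=1 y=0 z=0 w=1:
t1 = x OR y = 1 OR 0 = 1
t2 = w AND t1 = 1 AND 1 = 1
t3 = y AND t2 = 0 AND 1 = 0
t4 = z OR t3 = 0 OR 0 = 0
t5 = NOT t2 = NOT 1 = 0
t6 = t4 AND t2 = 0 AND 1 = 0
So t5 = 0 and t6 = 0.

x=1 y=0 z=0 w=1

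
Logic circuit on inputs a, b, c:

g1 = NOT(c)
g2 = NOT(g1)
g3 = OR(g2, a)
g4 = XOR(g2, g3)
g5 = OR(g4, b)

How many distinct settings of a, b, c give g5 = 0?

3

g5 = OR(g4, b) must be 0, so both g4 = 0 and b = 0.
g4 = XOR(g2, g3) must be 0, so g2 and g3 are equal.
Satisfying assignments:
  a=0, b=0, c=0
  a=0, b=0, c=1
  a=1, b=0, c=1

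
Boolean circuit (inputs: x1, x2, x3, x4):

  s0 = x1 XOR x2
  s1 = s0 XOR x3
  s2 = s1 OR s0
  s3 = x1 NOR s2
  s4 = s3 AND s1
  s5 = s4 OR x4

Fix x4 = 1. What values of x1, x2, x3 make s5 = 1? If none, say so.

x1=1 x2=1 x3=0

s5 = s4 OR x4 must be 1, so at least one of s4, x4 is 1.
Check with x4 = 1 and x1=1, x2=1, x3=0:
s0 = x1 XOR x2 = 1 XOR 1 = 0
s1 = s0 XOR x3 = 0 XOR 0 = 0
s2 = s1 OR s0 = 0 OR 0 = 0
s3 = x1 NOR s2 = 1 NOR 0 = 0
s4 = s3 AND s1 = 0 AND 0 = 0
s5 = s4 OR x4 = 0 OR 1 = 1
So s5 = 1.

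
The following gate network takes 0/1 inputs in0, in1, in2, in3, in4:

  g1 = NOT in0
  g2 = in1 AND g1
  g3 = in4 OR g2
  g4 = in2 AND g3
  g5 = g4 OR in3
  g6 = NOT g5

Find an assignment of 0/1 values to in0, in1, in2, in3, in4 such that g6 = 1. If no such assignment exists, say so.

g6 = NOT g5 must be 1, so g5 = 0.
Check with in0=1, in1=1, in2=0, in3=0, in4=0:
g1 = NOT in0 = NOT 1 = 0
g2 = in1 AND g1 = 1 AND 0 = 0
g3 = in4 OR g2 = 0 OR 0 = 0
g4 = in2 AND g3 = 0 AND 0 = 0
g5 = g4 OR in3 = 0 OR 0 = 0
g6 = NOT g5 = NOT 0 = 1
So g6 = 1 as required.

in0=1, in1=1, in2=0, in3=0, in4=0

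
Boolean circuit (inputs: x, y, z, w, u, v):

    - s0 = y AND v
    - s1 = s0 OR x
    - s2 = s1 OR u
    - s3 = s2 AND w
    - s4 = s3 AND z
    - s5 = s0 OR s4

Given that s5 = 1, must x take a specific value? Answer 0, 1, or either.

Both values of x occur among assignments with s5 = 1:
  x=0: x=0, y=0, z=1, w=1, u=1, v=0
  x=1: x=1, y=0, z=1, w=1, u=0, v=0

either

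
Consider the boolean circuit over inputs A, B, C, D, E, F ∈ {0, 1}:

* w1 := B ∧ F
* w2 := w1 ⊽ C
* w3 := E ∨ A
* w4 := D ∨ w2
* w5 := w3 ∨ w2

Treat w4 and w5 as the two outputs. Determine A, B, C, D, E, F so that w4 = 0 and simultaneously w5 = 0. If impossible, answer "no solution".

A=0 B=1 C=0 D=0 E=0 F=1

Check with A=0 B=1 C=0 D=0 E=0 F=1:
w1 = B ∧ F = 1 ∧ 1 = 1
w2 = w1 ⊽ C = 1 ⊽ 0 = 0
w3 = E ∨ A = 0 ∨ 0 = 0
w4 = D ∨ w2 = 0 ∨ 0 = 0
w5 = w3 ∨ w2 = 0 ∨ 0 = 0
So w4 = 0 and w5 = 0.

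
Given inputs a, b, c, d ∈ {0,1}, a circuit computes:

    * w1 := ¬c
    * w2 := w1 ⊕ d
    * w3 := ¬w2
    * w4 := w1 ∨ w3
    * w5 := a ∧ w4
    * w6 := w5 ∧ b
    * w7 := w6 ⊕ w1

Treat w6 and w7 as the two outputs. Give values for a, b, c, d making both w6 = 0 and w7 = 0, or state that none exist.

a=1, b=0, c=1, d=0

Check with a=1, b=0, c=1, d=0:
w1 = ¬c = ¬1 = 0
w2 = w1 ⊕ d = 0 ⊕ 0 = 0
w3 = ¬w2 = ¬0 = 1
w4 = w1 ∨ w3 = 0 ∨ 1 = 1
w5 = a ∧ w4 = 1 ∧ 1 = 1
w6 = w5 ∧ b = 1 ∧ 0 = 0
w7 = w6 ⊕ w1 = 0 ⊕ 0 = 0
So w6 = 0 and w7 = 0.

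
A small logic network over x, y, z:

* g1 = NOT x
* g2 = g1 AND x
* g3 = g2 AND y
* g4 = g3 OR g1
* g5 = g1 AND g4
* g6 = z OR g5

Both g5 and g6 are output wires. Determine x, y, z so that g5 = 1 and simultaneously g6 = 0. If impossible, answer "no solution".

Across all 8 input combinations, none give both g5 = 1 and g6 = 0.

no solution exists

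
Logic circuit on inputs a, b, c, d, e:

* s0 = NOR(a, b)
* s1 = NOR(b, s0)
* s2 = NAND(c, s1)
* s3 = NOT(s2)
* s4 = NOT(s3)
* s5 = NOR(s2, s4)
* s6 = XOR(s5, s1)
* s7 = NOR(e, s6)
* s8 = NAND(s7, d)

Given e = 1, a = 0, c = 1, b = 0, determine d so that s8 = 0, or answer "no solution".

With e = 1, a = 0, c = 1, b = 0 fixed, none of the 2 settings of d give s8 = 0.
For example, with d=0:
s0 = NOR(a, b) = NOR(0, 0) = 1
s1 = NOR(b, s0) = NOR(0, 1) = 0
s2 = NAND(c, s1) = NAND(1, 0) = 1
s3 = NOT(s2) = NOT 1 = 0
s4 = NOT(s3) = NOT 0 = 1
s5 = NOR(s2, s4) = NOR(1, 1) = 0
s6 = XOR(s5, s1) = XOR(0, 0) = 0
s7 = NOR(e, s6) = NOR(1, 0) = 0
s8 = NAND(s7, d) = NAND(0, 0) = 1
giving s8 = 1 ≠ 0.

no solution exists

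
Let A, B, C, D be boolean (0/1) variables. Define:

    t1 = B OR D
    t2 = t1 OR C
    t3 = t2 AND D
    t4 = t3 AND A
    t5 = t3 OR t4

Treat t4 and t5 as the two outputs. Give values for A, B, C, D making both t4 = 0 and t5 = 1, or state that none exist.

Check with A=0 B=0 C=1 D=1:
t1 = B OR D = 0 OR 1 = 1
t2 = t1 OR C = 1 OR 1 = 1
t3 = t2 AND D = 1 AND 1 = 1
t4 = t3 AND A = 1 AND 0 = 0
t5 = t3 OR t4 = 1 OR 0 = 1
So t4 = 0 and t5 = 1.

A=0 B=0 C=1 D=1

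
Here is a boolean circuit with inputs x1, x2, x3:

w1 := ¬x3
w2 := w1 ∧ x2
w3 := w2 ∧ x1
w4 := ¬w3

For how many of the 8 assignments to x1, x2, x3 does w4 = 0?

w4 = ¬w3 must be 0, so w3 = 1.
w3 = w2 ∧ x1 must be 1, so both w2 = 1 and x1 = 1.
Satisfying assignments:
  x1=1, x2=1, x3=0

1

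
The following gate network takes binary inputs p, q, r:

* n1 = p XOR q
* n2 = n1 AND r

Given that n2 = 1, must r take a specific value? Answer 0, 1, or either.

n2 = n1 AND r must be 1, so both n1 = 1 and r = 1.
n1 = p XOR q must be 1, so p and q differ.
Every assignment with n2 = 1 has r = 1; there are 2 such assignment(s).
  p=0, q=1, r=1
  p=1, q=0, r=1

1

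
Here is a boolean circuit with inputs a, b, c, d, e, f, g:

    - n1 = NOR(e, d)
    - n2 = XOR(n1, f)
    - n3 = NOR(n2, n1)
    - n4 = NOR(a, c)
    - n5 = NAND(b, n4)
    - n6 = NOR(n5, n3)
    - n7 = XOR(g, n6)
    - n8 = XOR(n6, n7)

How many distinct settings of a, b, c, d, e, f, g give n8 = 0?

n8 = XOR(n6, n7) must be 0, so n6 and n7 are equal.
Enumerating the 128 input combinations, 64 give n8 = 0 and 64 give n8 = 1.

64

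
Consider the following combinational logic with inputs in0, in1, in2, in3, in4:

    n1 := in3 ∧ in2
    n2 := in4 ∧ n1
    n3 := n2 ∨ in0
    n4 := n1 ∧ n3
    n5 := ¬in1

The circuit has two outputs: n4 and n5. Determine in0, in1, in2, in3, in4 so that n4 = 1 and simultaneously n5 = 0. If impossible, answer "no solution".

Check with in0=1, in1=1, in2=1, in3=1, in4=1:
n1 = in3 ∧ in2 = 1 ∧ 1 = 1
n2 = in4 ∧ n1 = 1 ∧ 1 = 1
n3 = n2 ∨ in0 = 1 ∨ 1 = 1
n4 = n1 ∧ n3 = 1 ∧ 1 = 1
n5 = ¬in1 = ¬1 = 0
So n4 = 1 and n5 = 0.

in0=1, in1=1, in2=1, in3=1, in4=1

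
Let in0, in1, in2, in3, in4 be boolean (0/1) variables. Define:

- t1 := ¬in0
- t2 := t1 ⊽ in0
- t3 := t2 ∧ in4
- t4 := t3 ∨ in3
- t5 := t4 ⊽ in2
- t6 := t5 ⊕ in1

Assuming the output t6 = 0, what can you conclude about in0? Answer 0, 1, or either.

either

Both values of in0 occur among assignments with t6 = 0:
  in0=0: in0=0, in1=0, in2=0, in3=1, in4=0
  in0=1: in0=1, in1=0, in2=0, in3=1, in4=0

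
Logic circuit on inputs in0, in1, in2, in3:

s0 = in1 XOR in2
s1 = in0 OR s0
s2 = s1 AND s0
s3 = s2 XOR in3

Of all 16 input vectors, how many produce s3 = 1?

8

s3 = s2 XOR in3 must be 1, so s2 and in3 differ.
Enumerating the 16 input combinations, 8 give s3 = 1 and 8 give s3 = 0.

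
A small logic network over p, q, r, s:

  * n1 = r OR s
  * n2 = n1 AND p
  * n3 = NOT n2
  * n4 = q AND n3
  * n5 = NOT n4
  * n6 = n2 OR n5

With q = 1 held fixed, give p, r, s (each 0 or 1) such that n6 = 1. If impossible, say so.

p=1 r=0 s=1

n6 = n2 OR n5 must be 1, so at least one of n2, n5 is 1.
Check with q = 1 and p=1, r=0, s=1:
n1 = r OR s = 0 OR 1 = 1
n2 = n1 AND p = 1 AND 1 = 1
n3 = NOT n2 = NOT 1 = 0
n4 = q AND n3 = 1 AND 0 = 0
n5 = NOT n4 = NOT 0 = 1
n6 = n2 OR n5 = 1 OR 1 = 1
So n6 = 1.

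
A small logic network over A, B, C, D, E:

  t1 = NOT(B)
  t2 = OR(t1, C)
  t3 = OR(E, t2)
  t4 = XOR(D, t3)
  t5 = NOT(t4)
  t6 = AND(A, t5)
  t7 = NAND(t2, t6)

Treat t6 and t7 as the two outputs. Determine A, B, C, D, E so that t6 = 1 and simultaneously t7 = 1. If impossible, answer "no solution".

Check with A=1, B=1, C=0, D=1, E=1:
t1 = NOT(B) = NOT 1 = 0
t2 = OR(t1, C) = OR(0, 0) = 0
t3 = OR(E, t2) = OR(1, 0) = 1
t4 = XOR(D, t3) = XOR(1, 1) = 0
t5 = NOT(t4) = NOT 0 = 1
t6 = AND(A, t5) = AND(1, 1) = 1
t7 = NAND(t2, t6) = NAND(0, 1) = 1
So t6 = 1 and t7 = 1.

A=1, B=1, C=0, D=1, E=1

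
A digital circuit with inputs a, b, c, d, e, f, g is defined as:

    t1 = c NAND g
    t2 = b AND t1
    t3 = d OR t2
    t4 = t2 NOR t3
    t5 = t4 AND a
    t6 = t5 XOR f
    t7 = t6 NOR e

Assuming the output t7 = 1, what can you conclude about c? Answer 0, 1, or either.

either

Both values of c occur among assignments with t7 = 1:
  c=0: a=0, b=0, c=0, d=0, e=0, f=0, g=0
  c=1: a=0, b=0, c=1, d=0, e=0, f=0, g=0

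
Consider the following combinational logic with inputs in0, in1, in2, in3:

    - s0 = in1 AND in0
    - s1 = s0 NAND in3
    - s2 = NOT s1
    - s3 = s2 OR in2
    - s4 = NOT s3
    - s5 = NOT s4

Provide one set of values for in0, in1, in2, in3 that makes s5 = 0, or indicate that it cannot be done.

Check with in0=1, in1=0, in2=0, in3=1:
s0 = in1 AND in0 = 0 AND 1 = 0
s1 = s0 NAND in3 = 0 NAND 1 = 1
s2 = NOT s1 = NOT 1 = 0
s3 = s2 OR in2 = 0 OR 0 = 0
s4 = NOT s3 = NOT 0 = 1
s5 = NOT s4 = NOT 1 = 0
So s5 = 0 as required.

in0=1, in1=0, in2=0, in3=1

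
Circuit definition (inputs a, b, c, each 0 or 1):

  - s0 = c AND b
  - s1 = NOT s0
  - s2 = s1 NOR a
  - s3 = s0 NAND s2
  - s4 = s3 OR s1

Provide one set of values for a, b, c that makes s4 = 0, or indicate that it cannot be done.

a=0 b=1 c=1

s4 = s3 OR s1 must be 0, so both s3 = 0 and s1 = 0.
Check with a=0 b=1 c=1:
s0 = c AND b = 1 AND 1 = 1
s1 = NOT s0 = NOT 1 = 0
s2 = s1 NOR a = 0 NOR 0 = 1
s3 = s0 NAND s2 = 1 NAND 1 = 0
s4 = s3 OR s1 = 0 OR 0 = 0
So s4 = 0 as required.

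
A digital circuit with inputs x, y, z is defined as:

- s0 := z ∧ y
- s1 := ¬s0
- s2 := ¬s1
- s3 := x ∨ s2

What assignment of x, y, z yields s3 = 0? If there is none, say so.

x=0, y=0, z=1

s3 = x ∨ s2 must be 0, so both x = 0 and s2 = 0.
s2 = ¬s1 must be 0, so s1 = 1.
s1 = ¬s0 must be 1, so s0 = 0.
Check with x=0, y=0, z=1:
s0 = z ∧ y = 1 ∧ 0 = 0
s1 = ¬s0 = ¬0 = 1
s2 = ¬s1 = ¬1 = 0
s3 = x ∨ s2 = 0 ∨ 0 = 0
So s3 = 0 as required.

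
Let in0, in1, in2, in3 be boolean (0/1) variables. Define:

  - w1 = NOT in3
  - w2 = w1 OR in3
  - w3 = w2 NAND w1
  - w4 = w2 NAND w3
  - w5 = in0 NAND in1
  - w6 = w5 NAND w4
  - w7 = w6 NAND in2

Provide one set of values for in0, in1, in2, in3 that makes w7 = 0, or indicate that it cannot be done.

Check with in0=0, in1=1, in2=1, in3=1:
w1 = NOT in3 = NOT 1 = 0
w2 = w1 OR in3 = 0 OR 1 = 1
w3 = w2 NAND w1 = 1 NAND 0 = 1
w4 = w2 NAND w3 = 1 NAND 1 = 0
w5 = in0 NAND in1 = 0 NAND 1 = 1
w6 = w5 NAND w4 = 1 NAND 0 = 1
w7 = w6 NAND in2 = 1 NAND 1 = 0
So w7 = 0 as required.

in0=0, in1=1, in2=1, in3=1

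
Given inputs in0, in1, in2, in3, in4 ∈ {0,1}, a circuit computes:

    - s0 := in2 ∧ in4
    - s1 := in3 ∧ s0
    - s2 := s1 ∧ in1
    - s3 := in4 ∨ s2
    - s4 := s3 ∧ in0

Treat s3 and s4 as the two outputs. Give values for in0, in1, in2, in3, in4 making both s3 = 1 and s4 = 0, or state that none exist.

in0=0, in1=0, in2=1, in3=0, in4=1

Check with in0=0, in1=0, in2=1, in3=0, in4=1:
s0 = in2 ∧ in4 = 1 ∧ 1 = 1
s1 = in3 ∧ s0 = 0 ∧ 1 = 0
s2 = s1 ∧ in1 = 0 ∧ 0 = 0
s3 = in4 ∨ s2 = 1 ∨ 0 = 1
s4 = s3 ∧ in0 = 1 ∧ 0 = 0
So s3 = 1 and s4 = 0.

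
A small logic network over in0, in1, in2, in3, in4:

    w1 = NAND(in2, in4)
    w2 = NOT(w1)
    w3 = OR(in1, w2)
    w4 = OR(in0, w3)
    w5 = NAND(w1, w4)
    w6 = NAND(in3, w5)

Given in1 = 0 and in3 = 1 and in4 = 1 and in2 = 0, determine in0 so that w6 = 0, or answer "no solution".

in0=0

Check with in1 = 0 and in3 = 1 and in4 = 1 and in2 = 0 and in0=0:
w1 = NAND(in2, in4) = NAND(0, 1) = 1
w2 = NOT(w1) = NOT 1 = 0
w3 = OR(in1, w2) = OR(0, 0) = 0
w4 = OR(in0, w3) = OR(0, 0) = 0
w5 = NAND(w1, w4) = NAND(1, 0) = 1
w6 = NAND(in3, w5) = NAND(1, 1) = 0
So w6 = 0.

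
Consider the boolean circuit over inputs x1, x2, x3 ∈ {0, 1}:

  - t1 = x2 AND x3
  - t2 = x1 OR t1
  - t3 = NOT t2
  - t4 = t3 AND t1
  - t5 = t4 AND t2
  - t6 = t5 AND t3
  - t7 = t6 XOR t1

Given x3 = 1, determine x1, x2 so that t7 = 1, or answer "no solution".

x1=1, x2=1

Check with x3 = 1 and x1=1, x2=1:
t1 = x2 AND x3 = 1 AND 1 = 1
t2 = x1 OR t1 = 1 OR 1 = 1
t3 = NOT t2 = NOT 1 = 0
t4 = t3 AND t1 = 0 AND 1 = 0
t5 = t4 AND t2 = 0 AND 1 = 0
t6 = t5 AND t3 = 0 AND 0 = 0
t7 = t6 XOR t1 = 0 XOR 1 = 1
So t7 = 1.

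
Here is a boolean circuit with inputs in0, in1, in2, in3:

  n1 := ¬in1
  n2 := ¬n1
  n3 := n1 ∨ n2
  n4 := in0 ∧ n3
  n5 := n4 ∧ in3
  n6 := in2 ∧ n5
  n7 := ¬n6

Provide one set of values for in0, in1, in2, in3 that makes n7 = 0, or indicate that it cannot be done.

n7 = ¬n6 must be 0, so n6 = 1.
n6 = in2 ∧ n5 must be 1, so both in2 = 1 and n5 = 1.
Check with in0=1 in1=0 in2=1 in3=1:
n1 = ¬in1 = ¬0 = 1
n2 = ¬n1 = ¬1 = 0
n3 = n1 ∨ n2 = 1 ∨ 0 = 1
n4 = in0 ∧ n3 = 1 ∧ 1 = 1
n5 = n4 ∧ in3 = 1 ∧ 1 = 1
n6 = in2 ∧ n5 = 1 ∧ 1 = 1
n7 = ¬n6 = ¬1 = 0
So n7 = 0 as required.

in0=1 in1=0 in2=1 in3=1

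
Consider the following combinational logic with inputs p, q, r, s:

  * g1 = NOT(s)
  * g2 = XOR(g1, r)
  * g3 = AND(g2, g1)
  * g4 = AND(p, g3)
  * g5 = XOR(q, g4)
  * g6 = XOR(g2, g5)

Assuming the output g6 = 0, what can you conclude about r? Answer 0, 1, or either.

either

Both values of r occur among assignments with g6 = 0:
  r=0: p=0, q=0, r=0, s=1
  r=1: p=0, q=0, r=1, s=0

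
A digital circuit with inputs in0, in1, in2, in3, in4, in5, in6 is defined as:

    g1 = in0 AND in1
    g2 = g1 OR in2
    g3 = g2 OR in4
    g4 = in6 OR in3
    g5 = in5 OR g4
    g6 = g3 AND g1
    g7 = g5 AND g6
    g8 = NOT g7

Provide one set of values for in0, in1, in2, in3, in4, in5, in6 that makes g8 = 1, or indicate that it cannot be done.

Check with in0=0 in1=1 in2=1 in3=1 in4=1 in5=1 in6=0:
g1 = in0 AND in1 = 0 AND 1 = 0
g2 = g1 OR in2 = 0 OR 1 = 1
g3 = g2 OR in4 = 1 OR 1 = 1
g4 = in6 OR in3 = 0 OR 1 = 1
g5 = in5 OR g4 = 1 OR 1 = 1
g6 = g3 AND g1 = 1 AND 0 = 0
g7 = g5 AND g6 = 1 AND 0 = 0
g8 = NOT g7 = NOT 0 = 1
So g8 = 1 as required.

in0=0 in1=1 in2=1 in3=1 in4=1 in5=1 in6=0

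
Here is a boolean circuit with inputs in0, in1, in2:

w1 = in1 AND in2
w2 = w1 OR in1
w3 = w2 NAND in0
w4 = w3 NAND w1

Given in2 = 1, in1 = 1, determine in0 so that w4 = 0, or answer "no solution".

in0=0

w4 = w3 NAND w1 must be 0, so both w3 = 1 and w1 = 1.
Check with in2 = 1, in1 = 1 and in0=0:
w1 = in1 AND in2 = 1 AND 1 = 1
w2 = w1 OR in1 = 1 OR 1 = 1
w3 = w2 NAND in0 = 1 NAND 0 = 1
w4 = w3 NAND w1 = 1 NAND 1 = 0
So w4 = 0.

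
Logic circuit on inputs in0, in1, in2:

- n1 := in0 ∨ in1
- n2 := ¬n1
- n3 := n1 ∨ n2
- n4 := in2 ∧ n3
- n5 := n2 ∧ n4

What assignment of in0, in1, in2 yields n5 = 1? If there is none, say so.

in0=0, in1=0, in2=1

n5 = n2 ∧ n4 must be 1, so both n2 = 1 and n4 = 1.
n2 = ¬n1 must be 1, so n1 = 0.
Check with in0=0, in1=0, in2=1:
n1 = in0 ∨ in1 = 0 ∨ 0 = 0
n2 = ¬n1 = ¬0 = 1
n3 = n1 ∨ n2 = 0 ∨ 1 = 1
n4 = in2 ∧ n3 = 1 ∧ 1 = 1
n5 = n2 ∧ n4 = 1 ∧ 1 = 1
So n5 = 1 as required.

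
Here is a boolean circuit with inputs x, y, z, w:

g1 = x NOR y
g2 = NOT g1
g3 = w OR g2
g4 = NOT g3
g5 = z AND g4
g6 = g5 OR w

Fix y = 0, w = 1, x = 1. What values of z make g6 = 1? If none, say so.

z=1

Check with y = 0, w = 1, x = 1 and z=1:
g1 = x NOR y = 1 NOR 0 = 0
g2 = NOT g1 = NOT 0 = 1
g3 = w OR g2 = 1 OR 1 = 1
g4 = NOT g3 = NOT 1 = 0
g5 = z AND g4 = 1 AND 0 = 0
g6 = g5 OR w = 0 OR 1 = 1
So g6 = 1.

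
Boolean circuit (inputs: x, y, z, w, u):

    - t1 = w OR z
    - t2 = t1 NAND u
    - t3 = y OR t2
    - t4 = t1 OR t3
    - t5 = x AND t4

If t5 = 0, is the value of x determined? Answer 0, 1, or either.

t5 = x AND t4 must be 0, so at least one of x, t4 is 0.
Every assignment with t5 = 0 has x = 0; there are 16 such assignment(s).

0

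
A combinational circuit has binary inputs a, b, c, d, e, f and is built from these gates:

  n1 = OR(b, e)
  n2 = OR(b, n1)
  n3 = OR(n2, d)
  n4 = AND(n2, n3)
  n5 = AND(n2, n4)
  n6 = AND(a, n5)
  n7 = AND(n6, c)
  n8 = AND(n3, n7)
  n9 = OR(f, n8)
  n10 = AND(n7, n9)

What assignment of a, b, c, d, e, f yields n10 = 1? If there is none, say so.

n10 = AND(n7, n9) must be 1, so both n7 = 1 and n9 = 1.
Check with a=1, b=1, c=1, d=0, e=1, f=0:
n1 = OR(b, e) = OR(1, 1) = 1
n2 = OR(b, n1) = OR(1, 1) = 1
n3 = OR(n2, d) = OR(1, 0) = 1
n4 = AND(n2, n3) = AND(1, 1) = 1
n5 = AND(n2, n4) = AND(1, 1) = 1
n6 = AND(a, n5) = AND(1, 1) = 1
n7 = AND(n6, c) = AND(1, 1) = 1
n8 = AND(n3, n7) = AND(1, 1) = 1
n9 = OR(f, n8) = OR(0, 1) = 1
n10 = AND(n7, n9) = AND(1, 1) = 1
So n10 = 1 as required.

a=1, b=1, c=1, d=0, e=1, f=0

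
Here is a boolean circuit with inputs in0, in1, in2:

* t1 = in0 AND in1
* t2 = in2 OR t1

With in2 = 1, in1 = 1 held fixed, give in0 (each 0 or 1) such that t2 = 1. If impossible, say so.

t2 = in2 OR t1 must be 1, so at least one of in2, t1 is 1.
Check with in2 = 1, in1 = 1 and in0=0:
t1 = in0 AND in1 = 0 AND 1 = 0
t2 = in2 OR t1 = 1 OR 0 = 1
So t2 = 1.

in0=0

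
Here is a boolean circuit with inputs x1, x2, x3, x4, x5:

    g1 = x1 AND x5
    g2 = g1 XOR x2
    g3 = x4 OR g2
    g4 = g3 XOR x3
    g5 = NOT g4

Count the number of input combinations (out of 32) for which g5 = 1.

16

g5 = NOT g4 must be 1, so g4 = 0.
g4 = g3 XOR x3 must be 0, so g3 and x3 are equal.
Enumerating the 32 input combinations, 16 give g5 = 1 and 16 give g5 = 0.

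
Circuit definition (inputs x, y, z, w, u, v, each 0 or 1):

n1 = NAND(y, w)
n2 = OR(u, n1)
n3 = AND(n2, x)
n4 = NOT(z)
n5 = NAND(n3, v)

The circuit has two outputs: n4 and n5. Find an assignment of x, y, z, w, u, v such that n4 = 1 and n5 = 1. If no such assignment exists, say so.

x=0, y=0, z=0, w=0, u=1, v=1

Check with x=0, y=0, z=0, w=0, u=1, v=1:
n1 = NAND(y, w) = NAND(0, 0) = 1
n2 = OR(u, n1) = OR(1, 1) = 1
n3 = AND(n2, x) = AND(1, 0) = 0
n4 = NOT(z) = NOT 0 = 1
n5 = NAND(n3, v) = NAND(0, 1) = 1
So n4 = 1 and n5 = 1.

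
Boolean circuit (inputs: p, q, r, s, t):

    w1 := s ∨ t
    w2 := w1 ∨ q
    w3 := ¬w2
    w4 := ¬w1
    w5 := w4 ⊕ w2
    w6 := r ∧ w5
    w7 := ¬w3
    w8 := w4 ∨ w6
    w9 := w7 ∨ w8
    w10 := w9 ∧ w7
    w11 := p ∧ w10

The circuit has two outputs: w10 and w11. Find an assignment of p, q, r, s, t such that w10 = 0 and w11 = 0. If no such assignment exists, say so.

p=0, q=0, r=0, s=0, t=0

Check with p=0, q=0, r=0, s=0, t=0:
w1 = s ∨ t = 0 ∨ 0 = 0
w2 = w1 ∨ q = 0 ∨ 0 = 0
w3 = ¬w2 = ¬0 = 1
w4 = ¬w1 = ¬0 = 1
w5 = w4 ⊕ w2 = 1 ⊕ 0 = 1
w6 = r ∧ w5 = 0 ∧ 1 = 0
w7 = ¬w3 = ¬1 = 0
w8 = w4 ∨ w6 = 1 ∨ 0 = 1
w9 = w7 ∨ w8 = 0 ∨ 1 = 1
w10 = w9 ∧ w7 = 1 ∧ 0 = 0
w11 = p ∧ w10 = 0 ∧ 0 = 0
So w10 = 0 and w11 = 0.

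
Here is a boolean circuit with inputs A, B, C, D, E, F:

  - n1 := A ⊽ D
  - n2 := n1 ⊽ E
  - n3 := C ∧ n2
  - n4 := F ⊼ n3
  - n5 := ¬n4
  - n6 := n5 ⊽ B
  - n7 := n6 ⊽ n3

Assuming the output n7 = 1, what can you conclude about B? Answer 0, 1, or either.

1

n7 = n6 ⊽ n3 must be 1, so both n6 = 0 and n3 = 0.
n6 = n5 ⊽ B must be 0, so at least one of n5, B is 1.
n3 = C ∧ n2 must be 0, so at least one of C, n2 is 0.
Every assignment with n7 = 1 has B = 1; there are 26 such assignment(s).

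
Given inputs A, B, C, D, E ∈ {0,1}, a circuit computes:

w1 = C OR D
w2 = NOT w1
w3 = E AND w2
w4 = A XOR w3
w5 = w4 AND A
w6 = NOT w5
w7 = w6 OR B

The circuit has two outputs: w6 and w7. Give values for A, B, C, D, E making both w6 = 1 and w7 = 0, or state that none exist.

no solution exists

Across all 32 input combinations, none give both w6 = 1 and w7 = 0.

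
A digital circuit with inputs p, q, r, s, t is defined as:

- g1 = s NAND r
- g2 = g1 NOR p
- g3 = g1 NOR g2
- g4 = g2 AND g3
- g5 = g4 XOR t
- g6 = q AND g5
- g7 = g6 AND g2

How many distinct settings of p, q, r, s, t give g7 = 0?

31

g7 = g6 AND g2 must be 0, so at least one of g6, g2 is 0.
Enumerating the 32 input combinations, 31 give g7 = 0 and 1 give g7 = 1.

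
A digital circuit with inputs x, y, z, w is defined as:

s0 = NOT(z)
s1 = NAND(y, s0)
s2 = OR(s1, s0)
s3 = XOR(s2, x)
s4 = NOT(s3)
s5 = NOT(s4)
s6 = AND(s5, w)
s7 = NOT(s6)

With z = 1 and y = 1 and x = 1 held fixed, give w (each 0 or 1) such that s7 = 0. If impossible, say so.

no solution exists

With z = 1 and y = 1 and x = 1 fixed, none of the 2 settings of w give s7 = 0.
For example, with w=0:
s0 = NOT(z) = NOT 1 = 0
s1 = NAND(y, s0) = NAND(1, 0) = 1
s2 = OR(s1, s0) = OR(1, 0) = 1
s3 = XOR(s2, x) = XOR(1, 1) = 0
s4 = NOT(s3) = NOT 0 = 1
s5 = NOT(s4) = NOT 1 = 0
s6 = AND(s5, w) = AND(0, 0) = 0
s7 = NOT(s6) = NOT 0 = 1
giving s7 = 1 ≠ 0.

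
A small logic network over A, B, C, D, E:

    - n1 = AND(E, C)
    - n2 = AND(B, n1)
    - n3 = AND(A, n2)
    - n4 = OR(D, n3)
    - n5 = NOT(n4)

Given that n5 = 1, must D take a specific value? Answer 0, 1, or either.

n5 = NOT(n4) must be 1, so n4 = 0.
n4 = OR(D, n3) must be 0, so both D = 0 and n3 = 0.
Every assignment with n5 = 1 has D = 0; there are 15 such assignment(s).

0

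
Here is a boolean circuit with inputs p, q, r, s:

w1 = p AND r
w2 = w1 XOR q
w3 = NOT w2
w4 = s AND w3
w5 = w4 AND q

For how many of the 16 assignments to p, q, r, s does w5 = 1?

1

w5 = w4 AND q must be 1, so both w4 = 1 and q = 1.
Enumerating the 16 input combinations, 1 give w5 = 1 and 15 give w5 = 0.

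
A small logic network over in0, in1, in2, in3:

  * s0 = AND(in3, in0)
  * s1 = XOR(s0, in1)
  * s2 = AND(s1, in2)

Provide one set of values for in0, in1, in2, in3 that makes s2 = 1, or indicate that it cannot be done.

in0=0, in1=1, in2=1, in3=1

s2 = AND(s1, in2) must be 1, so both s1 = 1 and in2 = 1.
Check with in0=0, in1=1, in2=1, in3=1:
s0 = AND(in3, in0) = AND(1, 0) = 0
s1 = XOR(s0, in1) = XOR(0, 1) = 1
s2 = AND(s1, in2) = AND(1, 1) = 1
So s2 = 1 as required.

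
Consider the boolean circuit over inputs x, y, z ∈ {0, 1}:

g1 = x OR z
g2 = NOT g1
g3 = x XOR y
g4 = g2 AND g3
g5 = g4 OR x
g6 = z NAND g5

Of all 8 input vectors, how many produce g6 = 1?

g6 = z NAND g5 must be 1, so at least one of z, g5 is 0.
Satisfying assignments:
  x=0, y=0, z=0
  x=0, y=0, z=1
  x=0, y=1, z=0
  x=0, y=1, z=1
  x=1, y=0, z=0
  x=1, y=1, z=0

6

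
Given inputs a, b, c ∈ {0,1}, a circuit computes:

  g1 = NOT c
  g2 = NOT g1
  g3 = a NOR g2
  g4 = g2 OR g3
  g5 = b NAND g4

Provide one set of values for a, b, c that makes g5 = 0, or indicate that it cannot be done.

a=0 b=1 c=0

g5 = b NAND g4 must be 0, so both b = 1 and g4 = 1.
g4 = g2 OR g3 must be 1, so at least one of g2, g3 is 1.
Check with a=0 b=1 c=0:
g1 = NOT c = NOT 0 = 1
g2 = NOT g1 = NOT 1 = 0
g3 = a NOR g2 = 0 NOR 0 = 1
g4 = g2 OR g3 = 0 OR 1 = 1
g5 = b NAND g4 = 1 NAND 1 = 0
So g5 = 0 as required.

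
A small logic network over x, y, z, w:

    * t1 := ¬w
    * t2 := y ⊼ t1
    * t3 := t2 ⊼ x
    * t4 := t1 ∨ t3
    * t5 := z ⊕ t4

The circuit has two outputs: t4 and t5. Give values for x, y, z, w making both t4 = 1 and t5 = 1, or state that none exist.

x=0, y=0, z=0, w=1

Check with x=0, y=0, z=0, w=1:
t1 = ¬w = ¬1 = 0
t2 = y ⊼ t1 = 0 ⊼ 0 = 1
t3 = t2 ⊼ x = 1 ⊼ 0 = 1
t4 = t1 ∨ t3 = 0 ∨ 1 = 1
t5 = z ⊕ t4 = 0 ⊕ 1 = 1
So t4 = 1 and t5 = 1.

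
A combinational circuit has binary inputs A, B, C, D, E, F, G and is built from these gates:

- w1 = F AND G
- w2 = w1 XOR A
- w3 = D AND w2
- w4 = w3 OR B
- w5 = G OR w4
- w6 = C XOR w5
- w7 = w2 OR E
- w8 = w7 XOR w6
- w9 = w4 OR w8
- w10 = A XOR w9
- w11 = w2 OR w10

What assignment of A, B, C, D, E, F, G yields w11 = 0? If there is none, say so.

A=0 B=0 C=0 D=1 E=0 F=1 G=0

w11 = w2 OR w10 must be 0, so both w2 = 0 and w10 = 0.
Check with A=0 B=0 C=0 D=1 E=0 F=1 G=0:
w1 = F AND G = 1 AND 0 = 0
w2 = w1 XOR A = 0 XOR 0 = 0
w3 = D AND w2 = 1 AND 0 = 0
w4 = w3 OR B = 0 OR 0 = 0
w5 = G OR w4 = 0 OR 0 = 0
w6 = C XOR w5 = 0 XOR 0 = 0
w7 = w2 OR E = 0 OR 0 = 0
w8 = w7 XOR w6 = 0 XOR 0 = 0
w9 = w4 OR w8 = 0 OR 0 = 0
w10 = A XOR w9 = 0 XOR 0 = 0
w11 = w2 OR w10 = 0 OR 0 = 0
So w11 = 0 as required.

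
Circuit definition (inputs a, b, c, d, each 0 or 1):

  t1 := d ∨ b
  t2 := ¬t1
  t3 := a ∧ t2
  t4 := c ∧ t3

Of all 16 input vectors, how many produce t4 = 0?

15

t4 = c ∧ t3 must be 0, so at least one of c, t3 is 0.
Enumerating the 16 input combinations, 15 give t4 = 0 and 1 give t4 = 1.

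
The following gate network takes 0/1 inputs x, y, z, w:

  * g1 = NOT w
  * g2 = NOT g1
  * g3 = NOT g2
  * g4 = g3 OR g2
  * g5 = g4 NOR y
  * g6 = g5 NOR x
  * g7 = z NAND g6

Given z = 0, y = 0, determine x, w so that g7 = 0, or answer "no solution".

no solution exists

With z = 0, y = 0 fixed, none of the 4 settings of x, w give g7 = 0.
For example, with x=0, w=1:
g1 = NOT w = NOT 1 = 0
g2 = NOT g1 = NOT 0 = 1
g3 = NOT g2 = NOT 1 = 0
g4 = g3 OR g2 = 0 OR 1 = 1
g5 = g4 NOR y = 1 NOR 0 = 0
g6 = g5 NOR x = 0 NOR 0 = 1
g7 = z NAND g6 = 0 NAND 1 = 1
giving g7 = 1 ≠ 0.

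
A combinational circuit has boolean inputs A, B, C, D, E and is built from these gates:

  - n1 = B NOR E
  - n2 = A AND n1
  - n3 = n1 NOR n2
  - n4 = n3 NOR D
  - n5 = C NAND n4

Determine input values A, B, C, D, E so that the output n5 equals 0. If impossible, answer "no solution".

n5 = C NAND n4 must be 0, so both C = 1 and n4 = 1.
n4 = n3 NOR D must be 1, so both n3 = 0 and D = 0.
Check with A=0 B=0 C=1 D=0 E=0:
n1 = B NOR E = 0 NOR 0 = 1
n2 = A AND n1 = 0 AND 1 = 0
n3 = n1 NOR n2 = 1 NOR 0 = 0
n4 = n3 NOR D = 0 NOR 0 = 1
n5 = C NAND n4 = 1 NAND 1 = 0
So n5 = 0 as required.

A=0 B=0 C=1 D=0 E=0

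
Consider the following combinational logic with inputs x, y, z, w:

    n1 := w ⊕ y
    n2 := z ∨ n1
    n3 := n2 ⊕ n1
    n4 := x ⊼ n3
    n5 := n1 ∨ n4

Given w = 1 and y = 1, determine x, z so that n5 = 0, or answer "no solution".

x=1, z=1

n5 = n1 ∨ n4 must be 0, so both n1 = 0 and n4 = 0.
Check with w = 1 and y = 1 and x=1, z=1:
n1 = w ⊕ y = 1 ⊕ 1 = 0
n2 = z ∨ n1 = 1 ∨ 0 = 1
n3 = n2 ⊕ n1 = 1 ⊕ 0 = 1
n4 = x ⊼ n3 = 1 ⊼ 1 = 0
n5 = n1 ∨ n4 = 0 ∨ 0 = 0
So n5 = 0.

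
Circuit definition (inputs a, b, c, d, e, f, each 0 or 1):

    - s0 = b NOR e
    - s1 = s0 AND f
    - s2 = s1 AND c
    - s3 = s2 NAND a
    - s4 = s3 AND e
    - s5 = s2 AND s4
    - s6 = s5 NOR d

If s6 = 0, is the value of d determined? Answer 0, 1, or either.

s6 = s5 NOR d must be 0, so at least one of s5, d is 1.
Every assignment with s6 = 0 has d = 1; there are 32 such assignment(s).

1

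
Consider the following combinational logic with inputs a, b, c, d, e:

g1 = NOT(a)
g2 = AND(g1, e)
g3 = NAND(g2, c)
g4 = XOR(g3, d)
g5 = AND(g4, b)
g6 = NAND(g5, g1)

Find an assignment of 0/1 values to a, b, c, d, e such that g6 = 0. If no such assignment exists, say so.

Check with a=0 b=1 c=1 d=1 e=1:
g1 = NOT(a) = NOT 0 = 1
g2 = AND(g1, e) = AND(1, 1) = 1
g3 = NAND(g2, c) = NAND(1, 1) = 0
g4 = XOR(g3, d) = XOR(0, 1) = 1
g5 = AND(g4, b) = AND(1, 1) = 1
g6 = NAND(g5, g1) = NAND(1, 1) = 0
So g6 = 0 as required.

a=0 b=1 c=1 d=1 e=1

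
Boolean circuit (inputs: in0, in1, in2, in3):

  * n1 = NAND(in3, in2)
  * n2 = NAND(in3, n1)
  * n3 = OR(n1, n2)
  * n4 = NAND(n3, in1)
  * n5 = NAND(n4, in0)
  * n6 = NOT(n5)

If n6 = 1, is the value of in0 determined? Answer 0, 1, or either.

n6 = NOT(n5) must be 1, so n5 = 0.
n5 = NAND(n4, in0) must be 0, so both n4 = 1 and in0 = 1.
Every assignment with n6 = 1 has in0 = 1; there are 4 such assignment(s).
  in0=1, in1=0, in2=0, in3=0
  in0=1, in1=0, in2=0, in3=1
  in0=1, in1=0, in2=1, in3=0
  in0=1, in1=0, in2=1, in3=1

1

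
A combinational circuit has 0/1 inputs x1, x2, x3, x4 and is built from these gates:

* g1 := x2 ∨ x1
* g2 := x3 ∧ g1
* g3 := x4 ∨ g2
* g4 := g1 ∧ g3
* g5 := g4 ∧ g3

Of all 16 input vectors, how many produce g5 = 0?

7

g5 = g4 ∧ g3 must be 0, so at least one of g4, g3 is 0.
Enumerating the 16 input combinations, 7 give g5 = 0 and 9 give g5 = 1.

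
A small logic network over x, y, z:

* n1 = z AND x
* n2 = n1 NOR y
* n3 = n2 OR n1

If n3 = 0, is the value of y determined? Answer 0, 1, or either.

n3 = n2 OR n1 must be 0, so both n2 = 0 and n1 = 0.
Every assignment with n3 = 0 has y = 1; there are 3 such assignment(s).
  x=0, y=1, z=0
  x=0, y=1, z=1
  x=1, y=1, z=0

1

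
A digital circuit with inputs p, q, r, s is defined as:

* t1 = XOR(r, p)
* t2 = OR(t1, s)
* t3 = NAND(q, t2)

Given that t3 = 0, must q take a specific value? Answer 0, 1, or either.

t3 = NAND(q, t2) must be 0, so both q = 1 and t2 = 1.
t2 = OR(t1, s) must be 1, so at least one of t1, s is 1.
Every assignment with t3 = 0 has q = 1; there are 6 such assignment(s).

1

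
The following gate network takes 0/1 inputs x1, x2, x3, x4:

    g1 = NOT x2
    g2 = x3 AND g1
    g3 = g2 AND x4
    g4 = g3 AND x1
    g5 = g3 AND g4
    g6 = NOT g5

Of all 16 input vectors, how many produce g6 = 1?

15

g6 = NOT g5 must be 1, so g5 = 0.
g5 = g3 AND g4 must be 0, so at least one of g3, g4 is 0.
Enumerating the 16 input combinations, 15 give g6 = 1 and 1 give g6 = 0.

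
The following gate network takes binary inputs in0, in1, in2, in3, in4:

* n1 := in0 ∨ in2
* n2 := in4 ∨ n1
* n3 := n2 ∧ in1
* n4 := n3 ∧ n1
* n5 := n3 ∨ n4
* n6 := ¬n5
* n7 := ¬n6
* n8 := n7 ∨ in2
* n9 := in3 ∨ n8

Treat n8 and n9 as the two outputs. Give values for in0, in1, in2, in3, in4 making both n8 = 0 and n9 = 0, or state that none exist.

in0=1, in1=0, in2=0, in3=0, in4=1

Check with in0=1, in1=0, in2=0, in3=0, in4=1:
n1 = in0 ∨ in2 = 1 ∨ 0 = 1
n2 = in4 ∨ n1 = 1 ∨ 1 = 1
n3 = n2 ∧ in1 = 1 ∧ 0 = 0
n4 = n3 ∧ n1 = 0 ∧ 1 = 0
n5 = n3 ∨ n4 = 0 ∨ 0 = 0
n6 = ¬n5 = ¬0 = 1
n7 = ¬n6 = ¬1 = 0
n8 = n7 ∨ in2 = 0 ∨ 0 = 0
n9 = in3 ∨ n8 = 0 ∨ 0 = 0
So n8 = 0 and n9 = 0.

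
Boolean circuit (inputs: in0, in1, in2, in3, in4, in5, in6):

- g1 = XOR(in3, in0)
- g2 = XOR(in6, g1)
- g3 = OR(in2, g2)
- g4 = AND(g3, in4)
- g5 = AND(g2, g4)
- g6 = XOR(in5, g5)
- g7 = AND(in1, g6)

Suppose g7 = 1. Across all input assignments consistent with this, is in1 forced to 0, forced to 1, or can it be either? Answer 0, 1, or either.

1

g7 = AND(in1, g6) must be 1, so both in1 = 1 and g6 = 1.
g6 = XOR(in5, g5) must be 1, so in5 and g5 differ.
Every assignment with g7 = 1 has in1 = 1; there are 32 such assignment(s).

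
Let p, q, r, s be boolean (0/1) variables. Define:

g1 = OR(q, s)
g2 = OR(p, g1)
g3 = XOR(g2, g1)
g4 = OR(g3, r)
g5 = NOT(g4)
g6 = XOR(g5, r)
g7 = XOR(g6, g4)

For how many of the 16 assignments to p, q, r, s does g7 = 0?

g7 = XOR(g6, g4) must be 0, so g6 and g4 are equal.
Enumerating the 16 input combinations, 8 give g7 = 0 and 8 give g7 = 1.

8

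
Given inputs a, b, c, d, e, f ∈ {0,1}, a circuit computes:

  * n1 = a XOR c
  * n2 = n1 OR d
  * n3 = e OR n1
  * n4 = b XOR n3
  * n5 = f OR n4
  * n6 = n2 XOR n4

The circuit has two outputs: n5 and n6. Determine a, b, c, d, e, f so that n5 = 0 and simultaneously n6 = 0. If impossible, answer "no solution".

Check with a=0, b=1, c=0, d=0, e=1, f=0:
n1 = a XOR c = 0 XOR 0 = 0
n2 = n1 OR d = 0 OR 0 = 0
n3 = e OR n1 = 1 OR 0 = 1
n4 = b XOR n3 = 1 XOR 1 = 0
n5 = f OR n4 = 0 OR 0 = 0
n6 = n2 XOR n4 = 0 XOR 0 = 0
So n5 = 0 and n6 = 0.

a=0, b=1, c=0, d=0, e=1, f=0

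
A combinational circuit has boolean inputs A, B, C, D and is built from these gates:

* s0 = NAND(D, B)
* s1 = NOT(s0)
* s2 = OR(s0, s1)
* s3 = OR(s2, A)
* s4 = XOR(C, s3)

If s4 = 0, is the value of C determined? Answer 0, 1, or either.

s4 = XOR(C, s3) must be 0, so C and s3 are equal.
Every assignment with s4 = 0 has C = 1; there are 8 such assignment(s).

1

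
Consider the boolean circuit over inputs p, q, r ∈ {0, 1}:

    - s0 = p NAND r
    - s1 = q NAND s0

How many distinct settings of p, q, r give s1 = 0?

s1 = q NAND s0 must be 0, so both q = 1 and s0 = 1.
s0 = p NAND r must be 1, so at least one of p, r is 0.
Satisfying assignments:
  p=0, q=1, r=0
  p=0, q=1, r=1
  p=1, q=1, r=0

3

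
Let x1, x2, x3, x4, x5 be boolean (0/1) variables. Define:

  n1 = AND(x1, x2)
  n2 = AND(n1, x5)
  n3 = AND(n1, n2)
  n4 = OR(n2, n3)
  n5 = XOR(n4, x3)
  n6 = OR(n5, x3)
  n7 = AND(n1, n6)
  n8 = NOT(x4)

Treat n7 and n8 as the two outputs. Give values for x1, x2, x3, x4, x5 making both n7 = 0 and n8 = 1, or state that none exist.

Check with x1=1, x2=0, x3=1, x4=0, x5=1:
n1 = AND(x1, x2) = AND(1, 0) = 0
n2 = AND(n1, x5) = AND(0, 1) = 0
n3 = AND(n1, n2) = AND(0, 0) = 0
n4 = OR(n2, n3) = OR(0, 0) = 0
n5 = XOR(n4, x3) = XOR(0, 1) = 1
n6 = OR(n5, x3) = OR(1, 1) = 1
n7 = AND(n1, n6) = AND(0, 1) = 0
n8 = NOT(x4) = NOT 0 = 1
So n7 = 0 and n8 = 1.

x1=1, x2=0, x3=1, x4=0, x5=1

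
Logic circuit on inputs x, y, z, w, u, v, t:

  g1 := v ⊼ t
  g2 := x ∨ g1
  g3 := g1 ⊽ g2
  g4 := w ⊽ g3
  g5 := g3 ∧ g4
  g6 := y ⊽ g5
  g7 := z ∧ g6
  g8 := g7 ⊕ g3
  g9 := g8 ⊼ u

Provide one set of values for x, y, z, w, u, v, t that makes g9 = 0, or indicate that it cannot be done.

g9 = g8 ⊼ u must be 0, so both g8 = 1 and u = 1.
g8 = g7 ⊕ g3 must be 1, so g7 and g3 differ.
Check with x=1 y=0 z=1 w=0 u=1 v=1 t=1:
g1 = v ⊼ t = 1 ⊼ 1 = 0
g2 = x ∨ g1 = 1 ∨ 0 = 1
g3 = g1 ⊽ g2 = 0 ⊽ 1 = 0
g4 = w ⊽ g3 = 0 ⊽ 0 = 1
g5 = g3 ∧ g4 = 0 ∧ 1 = 0
g6 = y ⊽ g5 = 0 ⊽ 0 = 1
g7 = z ∧ g6 = 1 ∧ 1 = 1
g8 = g7 ⊕ g3 = 1 ⊕ 0 = 1
g9 = g8 ⊼ u = 1 ⊼ 1 = 0
So g9 = 0 as required.

x=1 y=0 z=1 w=0 u=1 v=1 t=1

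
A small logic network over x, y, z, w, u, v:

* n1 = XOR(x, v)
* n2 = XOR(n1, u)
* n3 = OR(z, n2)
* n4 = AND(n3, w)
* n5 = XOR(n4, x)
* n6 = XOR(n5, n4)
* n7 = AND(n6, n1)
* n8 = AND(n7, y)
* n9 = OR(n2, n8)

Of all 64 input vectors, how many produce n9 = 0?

n9 = OR(n2, n8) must be 0, so both n2 = 0 and n8 = 0.
n2 = XOR(n1, u) must be 0, so n1 and u are equal.
n8 = AND(n7, y) must be 0, so at least one of n7, y is 0.
Enumerating the 64 input combinations, 28 give n9 = 0 and 36 give n9 = 1.

28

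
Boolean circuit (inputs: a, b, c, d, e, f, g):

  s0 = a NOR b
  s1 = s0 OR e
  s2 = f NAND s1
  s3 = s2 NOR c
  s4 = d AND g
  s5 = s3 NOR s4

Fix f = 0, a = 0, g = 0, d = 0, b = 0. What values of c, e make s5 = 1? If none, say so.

c=0 e=0

s5 = s3 NOR s4 must be 1, so both s3 = 0 and s4 = 0.
s3 = s2 NOR c must be 0, so at least one of s2, c is 1.
Check with f = 0, a = 0, g = 0, d = 0, b = 0 and c=0, e=0:
s0 = a NOR b = 0 NOR 0 = 1
s1 = s0 OR e = 1 OR 0 = 1
s2 = f NAND s1 = 0 NAND 1 = 1
s3 = s2 NOR c = 1 NOR 0 = 0
s4 = d AND g = 0 AND 0 = 0
s5 = s3 NOR s4 = 0 NOR 0 = 1
So s5 = 1.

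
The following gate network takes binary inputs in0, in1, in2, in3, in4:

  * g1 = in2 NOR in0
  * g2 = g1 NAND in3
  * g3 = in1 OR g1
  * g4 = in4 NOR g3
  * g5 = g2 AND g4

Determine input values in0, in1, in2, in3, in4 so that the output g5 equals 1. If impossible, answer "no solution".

g5 = g2 AND g4 must be 1, so both g2 = 1 and g4 = 1.
Check with in0=0, in1=0, in2=1, in3=0, in4=0:
g1 = in2 NOR in0 = 1 NOR 0 = 0
g2 = g1 NAND in3 = 0 NAND 0 = 1
g3 = in1 OR g1 = 0 OR 0 = 0
g4 = in4 NOR g3 = 0 NOR 0 = 1
g5 = g2 AND g4 = 1 AND 1 = 1
So g5 = 1 as required.

in0=0, in1=0, in2=1, in3=0, in4=0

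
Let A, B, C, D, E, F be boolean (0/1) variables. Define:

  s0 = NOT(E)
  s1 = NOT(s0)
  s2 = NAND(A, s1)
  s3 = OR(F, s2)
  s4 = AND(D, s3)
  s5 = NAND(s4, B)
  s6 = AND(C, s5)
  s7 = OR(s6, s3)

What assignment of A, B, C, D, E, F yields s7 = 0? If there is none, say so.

s7 = OR(s6, s3) must be 0, so both s6 = 0 and s3 = 0.
s6 = AND(C, s5) must be 0, so at least one of C, s5 is 0.
s3 = OR(F, s2) must be 0, so both F = 0 and s2 = 0.
Check with A=1, B=0, C=0, D=1, E=1, F=0:
s0 = NOT(E) = NOT 1 = 0
s1 = NOT(s0) = NOT 0 = 1
s2 = NAND(A, s1) = NAND(1, 1) = 0
s3 = OR(F, s2) = OR(0, 0) = 0
s4 = AND(D, s3) = AND(1, 0) = 0
s5 = NAND(s4, B) = NAND(0, 0) = 1
s6 = AND(C, s5) = AND(0, 1) = 0
s7 = OR(s6, s3) = OR(0, 0) = 0
So s7 = 0 as required.

A=1, B=0, C=0, D=1, E=1, F=0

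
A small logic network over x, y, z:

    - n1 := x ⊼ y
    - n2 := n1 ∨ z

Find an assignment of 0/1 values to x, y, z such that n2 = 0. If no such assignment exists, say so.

Check with x=1, y=1, z=0:
n1 = x ⊼ y = 1 ⊼ 1 = 0
n2 = n1 ∨ z = 0 ∨ 0 = 0
So n2 = 0 as required.

x=1, y=1, z=0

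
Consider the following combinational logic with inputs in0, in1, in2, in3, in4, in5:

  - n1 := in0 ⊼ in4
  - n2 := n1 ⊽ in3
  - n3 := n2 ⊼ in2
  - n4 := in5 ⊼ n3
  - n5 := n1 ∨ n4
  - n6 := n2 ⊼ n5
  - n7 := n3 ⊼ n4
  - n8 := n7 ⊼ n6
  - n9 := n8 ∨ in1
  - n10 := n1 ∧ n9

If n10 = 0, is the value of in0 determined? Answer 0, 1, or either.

Both values of in0 occur among assignments with n10 = 0:
  in0=0: in0=0, in1=0, in2=0, in3=0, in4=0, in5=1
  in0=1: in0=1, in1=0, in2=0, in3=0, in4=0, in5=1

either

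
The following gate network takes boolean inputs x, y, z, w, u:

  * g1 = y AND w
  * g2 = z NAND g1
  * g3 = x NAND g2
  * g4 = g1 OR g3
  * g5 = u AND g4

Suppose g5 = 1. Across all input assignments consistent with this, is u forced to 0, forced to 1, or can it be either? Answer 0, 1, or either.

g5 = u AND g4 must be 1, so both u = 1 and g4 = 1.
Every assignment with g5 = 1 has u = 1; there are 10 such assignment(s).

1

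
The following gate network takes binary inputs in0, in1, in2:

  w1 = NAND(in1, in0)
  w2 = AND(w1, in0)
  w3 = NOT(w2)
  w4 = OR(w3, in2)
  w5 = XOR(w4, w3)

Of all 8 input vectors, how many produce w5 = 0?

7

w5 = XOR(w4, w3) must be 0, so w4 and w3 are equal.
Enumerating the 8 input combinations, 7 give w5 = 0 and 1 give w5 = 1.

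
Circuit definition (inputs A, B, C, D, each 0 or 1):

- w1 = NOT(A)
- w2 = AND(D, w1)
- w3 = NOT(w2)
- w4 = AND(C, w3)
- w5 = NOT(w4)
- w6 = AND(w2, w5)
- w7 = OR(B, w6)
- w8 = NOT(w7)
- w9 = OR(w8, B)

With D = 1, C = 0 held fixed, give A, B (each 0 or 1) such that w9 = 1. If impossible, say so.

w9 = OR(w8, B) must be 1, so at least one of w8, B is 1.
Check with D = 1, C = 0 and A=0, B=1:
w1 = NOT(A) = NOT 0 = 1
w2 = AND(D, w1) = AND(1, 1) = 1
w3 = NOT(w2) = NOT 1 = 0
w4 = AND(C, w3) = AND(0, 0) = 0
w5 = NOT(w4) = NOT 0 = 1
w6 = AND(w2, w5) = AND(1, 1) = 1
w7 = OR(B, w6) = OR(1, 1) = 1
w8 = NOT(w7) = NOT 1 = 0
w9 = OR(w8, B) = OR(0, 1) = 1
So w9 = 1.

A=0, B=1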